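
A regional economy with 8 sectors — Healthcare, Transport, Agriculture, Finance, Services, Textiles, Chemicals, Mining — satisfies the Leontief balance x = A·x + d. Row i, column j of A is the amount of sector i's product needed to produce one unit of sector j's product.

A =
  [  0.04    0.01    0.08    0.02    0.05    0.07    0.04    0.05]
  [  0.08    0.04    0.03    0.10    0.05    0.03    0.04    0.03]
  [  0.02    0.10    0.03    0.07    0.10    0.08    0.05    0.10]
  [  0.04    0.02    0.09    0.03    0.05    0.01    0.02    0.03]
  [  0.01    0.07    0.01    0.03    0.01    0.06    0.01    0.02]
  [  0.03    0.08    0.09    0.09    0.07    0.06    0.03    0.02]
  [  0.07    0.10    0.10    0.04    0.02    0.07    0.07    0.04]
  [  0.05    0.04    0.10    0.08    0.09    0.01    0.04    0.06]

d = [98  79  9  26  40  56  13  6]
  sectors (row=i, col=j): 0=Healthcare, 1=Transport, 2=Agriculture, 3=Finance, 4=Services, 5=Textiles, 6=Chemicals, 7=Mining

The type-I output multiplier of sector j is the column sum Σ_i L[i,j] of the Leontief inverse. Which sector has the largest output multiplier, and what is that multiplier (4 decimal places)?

Agriculture (1.8712)

Form M = I − A:
  [  0.96   -0.01   -0.08   -0.02   -0.05   -0.07   -0.04   -0.05]
  [ -0.08    0.96   -0.03   -0.10   -0.05   -0.03   -0.04   -0.03]
  [ -0.02   -0.10    0.97   -0.07   -0.10   -0.08   -0.05   -0.10]
  [ -0.04   -0.02   -0.09    0.97   -0.05   -0.01   -0.02   -0.03]
  [ -0.01   -0.07   -0.01   -0.03    0.99   -0.06   -0.01   -0.02]
  [ -0.03   -0.08   -0.09   -0.09   -0.07    0.94   -0.03   -0.02]
  [ -0.07   -0.10   -0.10   -0.04   -0.02   -0.07    0.93   -0.04]
  [ -0.05   -0.04   -0.10   -0.08   -0.09   -0.01   -0.04    0.94]
Leontief inverse L = M⁻¹:
  [  1.0635    0.0495    0.1197    0.0570    0.0869    0.1027    0.0632    0.0794]
  [  0.1069    1.0734    0.0734    0.1338    0.0846    0.0606    0.0629    0.0578]
  [  0.0589    0.1516    1.0874    0.1257    0.1494    0.1202    0.0816    0.1369]
  [  0.0583    0.0500    0.1182    1.0577    0.0791    0.0357    0.0381    0.0551]
  [  0.0271    0.0903    0.0337    0.0550    1.0312    0.0763    0.0231    0.0342]
  [  0.0615    0.1256    0.1361    0.1362    0.1138    1.0976    0.0573    0.0543]
  [  0.1091    0.1527    0.1562    0.0944    0.0716    0.1150    1.1049    0.0813]
  [  0.0802    0.0852    0.1466    0.1229    0.1338    0.0477    0.0678    1.0971]
Total output x = L · d:
  x_0 = 1.0635·98 + 0.0495·79 + 0.1197·9 + 0.0570·26 + 0.0869·40 + 0.1027·56 + 0.0632·13 + 0.0794·6 = 121.2223
  x_1 = 0.1069·98 + 1.0734·79 + 0.0734·9 + 0.1338·26 + 0.0846·40 + 0.0606·56 + 0.0629·13 + 0.0578·6 = 107.3555
  x_2 = 0.0589·98 + 0.1516·79 + 1.0874·9 + 0.1257·26 + 0.1494·40 + 0.1202·56 + 0.0816·13 + 0.1369·6 = 45.3939
  x_3 = 0.0583·98 + 0.0500·79 + 0.1182·9 + 1.0577·26 + 0.0791·40 + 0.0357·56 + 0.0381·13 + 0.0551·6 = 44.2167
  x_4 = 0.0271·98 + 0.0903·79 + 0.0337·9 + 0.0550·26 + 1.0312·40 + 0.0763·56 + 0.0231·13 + 0.0342·6 = 57.5507
  x_5 = 0.0615·98 + 0.1256·79 + 0.1361·9 + 0.1362·26 + 0.1138·40 + 1.0976·56 + 0.0573·13 + 0.0543·6 = 87.8015
  x_6 = 0.1091·98 + 0.1527·79 + 0.1562·9 + 0.0944·26 + 0.0716·40 + 0.1150·56 + 1.1049·13 + 0.0813·6 = 50.7636
  x_7 = 0.0802·98 + 0.0852·79 + 0.1466·9 + 0.1229·26 + 0.1338·40 + 0.0477·56 + 0.0678·13 + 1.0971·6 = 34.5959
Output multipliers (column sums of L):
  Healthcare: 1.5655
  Transport: 1.7783
  Agriculture: 1.8712
  Finance: 1.7828
  Services: 1.7505
  Textiles: 1.6557
  Chemicals: 1.4989
  Mining: 1.5961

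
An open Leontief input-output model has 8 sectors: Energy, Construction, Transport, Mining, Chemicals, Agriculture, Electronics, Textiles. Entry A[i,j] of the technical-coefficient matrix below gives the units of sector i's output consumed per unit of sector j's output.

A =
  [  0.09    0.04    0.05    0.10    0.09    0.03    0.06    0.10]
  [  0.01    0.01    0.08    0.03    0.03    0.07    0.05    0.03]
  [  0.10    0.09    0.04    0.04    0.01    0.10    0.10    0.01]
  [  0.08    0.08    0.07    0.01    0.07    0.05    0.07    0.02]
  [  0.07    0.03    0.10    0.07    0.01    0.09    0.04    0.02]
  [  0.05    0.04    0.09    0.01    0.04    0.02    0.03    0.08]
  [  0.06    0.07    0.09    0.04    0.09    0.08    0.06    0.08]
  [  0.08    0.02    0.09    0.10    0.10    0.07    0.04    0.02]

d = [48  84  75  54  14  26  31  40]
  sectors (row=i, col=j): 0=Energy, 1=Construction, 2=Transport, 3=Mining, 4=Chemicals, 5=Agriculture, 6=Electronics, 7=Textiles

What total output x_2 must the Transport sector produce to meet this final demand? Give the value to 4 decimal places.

118.3580

Form M = I − A:
  [  0.91   -0.04   -0.05   -0.10   -0.09   -0.03   -0.06   -0.10]
  [ -0.01    0.99   -0.08   -0.03   -0.03   -0.07   -0.05   -0.03]
  [ -0.10   -0.09    0.96   -0.04   -0.01   -0.10   -0.10   -0.01]
  [ -0.08   -0.08   -0.07    0.99   -0.07   -0.05   -0.07   -0.02]
  [ -0.07   -0.03   -0.10   -0.07    0.99   -0.09   -0.04   -0.02]
  [ -0.05   -0.04   -0.09   -0.01   -0.04    0.98   -0.03   -0.08]
  [ -0.06   -0.07   -0.09   -0.04   -0.09   -0.08    0.94   -0.08]
  [ -0.08   -0.02   -0.09   -0.10   -0.10   -0.07   -0.04    0.98]
Leontief inverse L = M⁻¹:
  [  1.1659    0.0916    0.1298    0.1572    0.1510    0.0977    0.1206    0.1472]
  [  0.0508    1.0411    0.1229    0.0560    0.0591    0.1076    0.0842    0.0563]
  [  0.1589    0.1338    1.1077    0.0829    0.0615    0.1539    0.1513    0.0595]
  [  0.1359    0.1198    0.1321    1.0528    0.1129    0.1043    0.1182    0.0608]
  [  0.1270    0.0730    0.1569    0.1067    1.0526    0.1387    0.0884    0.0590]
  [  0.0990    0.0731    0.1395    0.0479    0.0765    1.0659    0.0705    0.1091]
  [  0.1326    0.1205    0.1697    0.0938    0.1447    0.1486    1.1201    0.1274]
  [  0.1501    0.0708    0.1612    0.1472    0.1495    0.1313    0.0973    1.0643]
Total output x = L · d:
  x_0 = 1.1659·48 + 0.0916·84 + 0.1298·75 + 0.1572·54 + 0.1510·14 + 0.0977·26 + 0.1206·31 + 0.1472·40 = 96.1658
  x_1 = 0.0508·48 + 1.0411·84 + 0.1229·75 + 0.0560·54 + 0.0591·14 + 0.1076·26 + 0.0842·31 + 0.0563·40 = 110.6222
  x_2 = 0.1589·48 + 0.1338·84 + 1.1077·75 + 0.0829·54 + 0.0615·14 + 0.1539·26 + 0.1513·31 + 0.0595·40 = 118.3580
  x_3 = 0.1359·48 + 0.1198·84 + 0.1321·75 + 1.0528·54 + 0.1129·14 + 0.1043·26 + 0.1182·31 + 0.0608·40 = 93.7383
  x_4 = 0.1270·48 + 0.0730·84 + 0.1569·75 + 0.1067·54 + 1.0526·14 + 0.1387·26 + 0.0884·31 + 0.0590·40 = 53.2001
  x_5 = 0.0990·48 + 0.0731·84 + 0.1395·75 + 0.0479·54 + 0.0765·14 + 1.0659·26 + 0.0705·31 + 0.1091·40 = 59.2789
  x_6 = 0.1326·48 + 0.1205·84 + 0.1697·75 + 0.0938·54 + 0.1447·14 + 0.1486·26 + 1.1201·31 + 0.1274·40 = 79.9878
  x_7 = 0.1501·48 + 0.0708·84 + 0.1612·75 + 0.1472·54 + 0.1495·14 + 0.1313·26 + 0.0973·31 + 1.0643·40 = 84.2865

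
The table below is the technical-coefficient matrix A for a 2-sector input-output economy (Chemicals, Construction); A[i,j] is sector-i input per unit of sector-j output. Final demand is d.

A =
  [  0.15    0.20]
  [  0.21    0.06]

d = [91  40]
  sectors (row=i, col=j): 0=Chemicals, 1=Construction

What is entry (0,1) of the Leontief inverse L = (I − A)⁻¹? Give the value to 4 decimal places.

Form M = I − A:
  [  0.85   -0.20]
  [ -0.21    0.94]
Leontief inverse L = M⁻¹:
  [  1.2417    0.2642]
  [  0.2774    1.1229]
Total output x = L · d:
  x_0 = 1.2417·91 + 0.2642·40 = 123.5667
  x_1 = 0.2774·91 + 1.1229·40 = 70.1585

L[0,1] = 0.2642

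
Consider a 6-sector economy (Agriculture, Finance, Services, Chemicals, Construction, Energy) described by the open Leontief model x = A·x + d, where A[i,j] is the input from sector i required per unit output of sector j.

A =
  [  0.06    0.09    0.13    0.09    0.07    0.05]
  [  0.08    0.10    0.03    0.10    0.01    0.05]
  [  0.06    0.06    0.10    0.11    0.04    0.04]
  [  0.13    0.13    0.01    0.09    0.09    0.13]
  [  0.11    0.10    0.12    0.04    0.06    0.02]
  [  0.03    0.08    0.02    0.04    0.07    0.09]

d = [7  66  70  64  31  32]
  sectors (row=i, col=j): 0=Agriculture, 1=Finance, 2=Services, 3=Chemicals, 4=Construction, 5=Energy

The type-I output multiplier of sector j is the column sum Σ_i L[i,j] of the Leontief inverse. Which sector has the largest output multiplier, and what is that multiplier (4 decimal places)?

Form M = I − A:
  [  0.94   -0.09   -0.13   -0.09   -0.07   -0.05]
  [ -0.08    0.90   -0.03   -0.10   -0.01   -0.05]
  [ -0.06   -0.06    0.90   -0.11   -0.04   -0.04]
  [ -0.13   -0.13   -0.01    0.91   -0.09   -0.13]
  [ -0.11   -0.10   -0.12   -0.04    0.94   -0.02]
  [ -0.03   -0.08   -0.02   -0.04   -0.07    0.91]
Leontief inverse L = M⁻¹:
  [  1.1302    0.1716    0.1888    0.1633    0.1175    0.1057]
  [  0.1338    1.1655    0.0684    0.1560    0.0475    0.0977]
  [  0.1208    0.1308    1.1479    0.1727    0.0825    0.0908]
  [  0.2095    0.2288    0.0750    1.1690    0.1479    0.1976]
  [  0.1724    0.1734    0.1803    0.1093    1.1016    0.0667]
  [  0.0742    0.1344    0.0546    0.0827    0.1011    1.1268]
Total output x = L · d:
  x_0 = 1.1302·7 + 0.1716·66 + 0.1888·70 + 0.1633·64 + 0.1175·31 + 0.1057·32 = 49.9336
  x_1 = 0.1338·7 + 1.1655·66 + 0.0684·70 + 0.1560·64 + 0.0475·31 + 0.0977·32 = 97.2329
  x_2 = 0.1208·7 + 0.1308·66 + 1.1479·70 + 0.1727·64 + 0.0825·31 + 0.0908·32 = 106.3438
  x_3 = 0.2095·7 + 0.2288·66 + 0.0750·70 + 1.1690·64 + 0.1479·31 + 0.1976·32 = 107.5436
  x_4 = 0.1724·7 + 0.1734·66 + 0.1803·70 + 0.1093·64 + 1.1016·31 + 0.0667·32 = 68.5457
  x_5 = 0.0742·7 + 0.1344·66 + 0.0546·70 + 0.0827·64 + 0.1011·31 + 1.1268·32 = 57.6961
Output multipliers (column sums of L):
  Agriculture: 1.8410
  Finance: 2.0046
  Services: 1.7150
  Chemicals: 1.8529
  Construction: 1.5981
  Energy: 1.6854

Finance (2.0046)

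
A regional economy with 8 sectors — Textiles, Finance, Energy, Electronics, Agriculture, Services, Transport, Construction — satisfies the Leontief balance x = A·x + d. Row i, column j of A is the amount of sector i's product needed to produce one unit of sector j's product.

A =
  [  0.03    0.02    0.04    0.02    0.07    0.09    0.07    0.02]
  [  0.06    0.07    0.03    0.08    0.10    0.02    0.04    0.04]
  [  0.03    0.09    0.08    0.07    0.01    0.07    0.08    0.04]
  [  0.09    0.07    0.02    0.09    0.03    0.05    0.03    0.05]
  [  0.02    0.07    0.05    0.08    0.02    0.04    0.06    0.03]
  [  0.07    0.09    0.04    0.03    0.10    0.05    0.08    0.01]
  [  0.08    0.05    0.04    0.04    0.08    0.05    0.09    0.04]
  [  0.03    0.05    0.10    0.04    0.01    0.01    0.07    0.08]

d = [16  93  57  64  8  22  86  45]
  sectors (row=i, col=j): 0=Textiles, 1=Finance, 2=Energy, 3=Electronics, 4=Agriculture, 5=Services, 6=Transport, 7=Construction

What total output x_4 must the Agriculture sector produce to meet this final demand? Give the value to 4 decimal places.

Form M = I − A:
  [  0.97   -0.02   -0.04   -0.02   -0.07   -0.09   -0.07   -0.02]
  [ -0.06    0.93   -0.03   -0.08   -0.10   -0.02   -0.04   -0.04]
  [ -0.03   -0.09    0.92   -0.07   -0.01   -0.07   -0.08   -0.04]
  [ -0.09   -0.07   -0.02    0.91   -0.03   -0.05   -0.03   -0.05]
  [ -0.02   -0.07   -0.05   -0.08    0.98   -0.04   -0.06   -0.03]
  [ -0.07   -0.09   -0.04   -0.03   -0.10    0.95   -0.08   -0.01]
  [ -0.08   -0.05   -0.04   -0.04   -0.08   -0.05    0.91   -0.04]
  [ -0.03   -0.05   -0.10   -0.04   -0.01   -0.01   -0.07    0.92]
Leontief inverse L = M⁻¹:
  [  1.0635    0.0618    0.0699    0.0544    0.1067    0.1210    0.1133    0.0415]
  [  0.0989    1.1173    0.0647    0.1262    0.1390    0.0554    0.0859    0.0693]
  [  0.0769    0.1448    1.1191    0.1182    0.0581    0.1092    0.1335    0.0719]
  [  0.1301    0.1152    0.0535    1.1319    0.0720    0.0861    0.0754    0.0782]
  [  0.0574    0.1126    0.0796    0.1193    1.0564    0.0703    0.1004    0.0557]
  [  0.1121    0.1414    0.0765    0.0772    0.1480    1.0895    0.1326    0.0385]
  [  0.1221    0.1001    0.0785    0.0849    0.1256    0.0902    1.1440    0.0698]
  [  0.0652    0.0939    0.1374    0.0793    0.0431    0.0420    0.1157    1.1096]
Total output x = L · d:
  x_0 = 1.0635·16 + 0.0618·93 + 0.0699·57 + 0.0544·64 + 0.1067·8 + 0.1210·22 + 0.1133·86 + 0.0415·45 = 45.3567
  x_1 = 0.0989·16 + 1.1173·93 + 0.0647·57 + 0.1262·64 + 0.1390·8 + 0.0554·22 + 0.0859·86 + 0.0693·45 = 130.1013
  x_2 = 0.0769·16 + 0.1448·93 + 1.1191·57 + 0.1182·64 + 0.0581·8 + 0.1092·22 + 0.1335·86 + 0.0719·45 = 103.6479
  x_3 = 0.1301·16 + 0.1152·93 + 0.0535·57 + 1.1319·64 + 0.0720·8 + 0.0861·22 + 0.0754·86 + 0.0782·45 = 100.7614
  x_4 = 0.0574·16 + 0.1126·93 + 0.0796·57 + 0.1193·64 + 1.0564·8 + 0.0703·22 + 0.1004·86 + 0.0557·45 = 44.7093
  x_5 = 0.1121·16 + 0.1414·93 + 0.0765·57 + 0.0772·64 + 0.1480·8 + 1.0895·22 + 0.1326·86 + 0.0385·45 = 62.5436
  x_6 = 0.1221·16 + 0.1001·93 + 0.0785·57 + 0.0849·64 + 0.1256·8 + 0.0902·22 + 1.1440·86 + 0.0698·45 = 125.6785
  x_7 = 0.0652·16 + 0.0939·93 + 0.1374·57 + 0.0793·64 + 0.0431·8 + 0.0420·22 + 0.1157·86 + 1.1096·45 = 83.8381

44.7093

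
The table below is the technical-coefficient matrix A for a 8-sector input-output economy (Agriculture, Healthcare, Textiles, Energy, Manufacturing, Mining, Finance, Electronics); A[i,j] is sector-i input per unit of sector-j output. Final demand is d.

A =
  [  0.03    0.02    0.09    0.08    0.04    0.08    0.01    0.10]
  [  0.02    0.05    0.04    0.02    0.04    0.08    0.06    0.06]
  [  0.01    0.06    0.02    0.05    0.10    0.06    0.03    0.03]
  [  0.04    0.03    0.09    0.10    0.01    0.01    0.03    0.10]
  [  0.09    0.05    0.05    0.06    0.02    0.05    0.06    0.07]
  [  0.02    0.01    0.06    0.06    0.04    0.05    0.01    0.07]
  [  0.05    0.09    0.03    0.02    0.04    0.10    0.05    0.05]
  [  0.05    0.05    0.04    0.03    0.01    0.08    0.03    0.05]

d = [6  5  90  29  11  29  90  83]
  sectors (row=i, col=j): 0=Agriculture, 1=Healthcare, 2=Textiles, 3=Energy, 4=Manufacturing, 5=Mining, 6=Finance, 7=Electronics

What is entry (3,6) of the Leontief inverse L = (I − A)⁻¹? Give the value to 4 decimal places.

L[3,6] = 0.0515

Form M = I − A:
  [  0.97   -0.02   -0.09   -0.08   -0.04   -0.08   -0.01   -0.10]
  [ -0.02    0.95   -0.04   -0.02   -0.04   -0.08   -0.06   -0.06]
  [ -0.01   -0.06    0.98   -0.05   -0.10   -0.06   -0.03   -0.03]
  [ -0.04   -0.03   -0.09    0.90   -0.01   -0.01   -0.03   -0.10]
  [ -0.09   -0.05   -0.05   -0.06    0.98   -0.05   -0.06   -0.07]
  [ -0.02   -0.01   -0.06   -0.06   -0.04    0.95   -0.01   -0.07]
  [ -0.05   -0.09   -0.03   -0.02   -0.04   -0.10    0.95   -0.05]
  [ -0.05   -0.05   -0.04   -0.03   -0.01   -0.08   -0.03    0.95]
Leontief inverse L = M⁻¹:
  [  1.0562    0.0497    0.1279    0.1203    0.0672    0.1218    0.0323    0.1466]
  [  0.0423    1.0767    0.0692    0.0487    0.0624    0.1191    0.0804    0.0974]
  [  0.0353    0.0856    1.0510    0.0812    0.1197    0.0951    0.0523    0.0694]
  [  0.0637    0.0599    0.1249    1.1366    0.0350    0.0496    0.0515    0.1430]
  [  0.1163    0.0816    0.0899    0.0993    1.0473    0.0973    0.0833    0.1194]
  [  0.0396    0.0316    0.0872    0.0890    0.0589    1.0797    0.0263    0.1036]
  [  0.0747    0.1191    0.0657    0.0541    0.0659    0.1455    1.0734    0.0952]
  [  0.0682    0.0721    0.0689    0.0585    0.0310    0.1148    0.0468    1.0859]
Total output x = L · d:
  x_0 = 1.0562·6 + 0.0497·5 + 0.1279·90 + 0.1203·29 + 0.0672·11 + 0.1218·29 + 0.0323·90 + 0.1466·83 = 40.9323
  x_1 = 0.0423·6 + 1.0767·5 + 0.0692·90 + 0.0487·29 + 0.0624·11 + 0.1191·29 + 0.0804·90 + 0.0974·83 = 32.7380
  x_2 = 0.0353·6 + 0.0856·5 + 1.0510·90 + 0.0812·29 + 0.1197·11 + 0.0951·29 + 0.0523·90 + 0.0694·83 = 112.1250
  x_3 = 0.0637·6 + 0.0599·5 + 0.1249·90 + 1.1366·29 + 0.0350·11 + 0.0496·29 + 0.0515·90 + 0.1430·83 = 63.2152
  x_4 = 0.1163·6 + 0.0816·5 + 0.0899·90 + 0.0993·29 + 1.0473·11 + 0.0973·29 + 0.0833·90 + 0.1194·83 = 43.8307
  x_5 = 0.0396·6 + 0.0316·5 + 0.0872·90 + 0.0890·29 + 0.0589·11 + 1.0797·29 + 0.0263·90 + 0.1036·83 = 53.7546
  x_6 = 0.0747·6 + 0.1191·5 + 0.0657·90 + 0.0541·29 + 0.0659·11 + 0.1455·29 + 1.0734·90 + 0.0952·83 = 117.9828
  x_7 = 0.0682·6 + 0.0721·5 + 0.0689·90 + 0.0585·29 + 0.0310·11 + 0.1148·29 + 0.0468·90 + 1.0859·83 = 106.6770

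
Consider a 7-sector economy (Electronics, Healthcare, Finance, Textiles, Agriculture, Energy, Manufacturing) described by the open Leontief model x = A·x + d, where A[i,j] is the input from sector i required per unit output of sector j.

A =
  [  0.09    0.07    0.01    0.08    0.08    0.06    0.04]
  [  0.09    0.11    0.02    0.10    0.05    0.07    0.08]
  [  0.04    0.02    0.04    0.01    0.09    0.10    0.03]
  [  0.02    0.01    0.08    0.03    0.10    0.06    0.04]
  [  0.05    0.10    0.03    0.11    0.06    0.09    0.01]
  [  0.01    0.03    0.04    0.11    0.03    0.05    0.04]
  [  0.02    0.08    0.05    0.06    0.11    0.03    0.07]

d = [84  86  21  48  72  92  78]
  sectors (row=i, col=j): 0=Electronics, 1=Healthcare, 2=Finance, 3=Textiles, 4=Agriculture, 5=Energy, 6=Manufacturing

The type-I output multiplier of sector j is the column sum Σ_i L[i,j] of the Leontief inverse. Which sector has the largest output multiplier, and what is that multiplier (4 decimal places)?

Agriculture (1.8538)

Form M = I − A:
  [  0.91   -0.07   -0.01   -0.08   -0.08   -0.06   -0.04]
  [ -0.09    0.89   -0.02   -0.10   -0.05   -0.07   -0.08]
  [ -0.04   -0.02    0.96   -0.01   -0.09   -0.10   -0.03]
  [ -0.02   -0.01   -0.08    0.97   -0.10   -0.06   -0.04]
  [ -0.05   -0.10   -0.03   -0.11    0.94   -0.09   -0.01]
  [ -0.01   -0.03   -0.04   -0.11   -0.03    0.95   -0.04]
  [ -0.02   -0.08   -0.05   -0.06   -0.11   -0.03    0.93]
Leontief inverse L = M⁻¹:
  [  1.1250    0.1157    0.0378    0.1366    0.1318    0.1069    0.0715]
  [  0.1316    1.1650    0.0546    0.1662    0.1143    0.1251    0.1214]
  [  0.0625    0.0527    1.0602    0.0544    0.1257    0.1364    0.0510]
  [  0.0423    0.0422    0.1022    1.0707    0.1398    0.0993    0.0606]
  [  0.0841    0.1433    0.0606    0.1669    1.1116    0.1395    0.0430]
  [  0.0284    0.0550    0.0638    0.1430    0.0684    1.0826    0.0615]
  [  0.0525    0.1270    0.0783    0.1136    0.1621    0.0782    1.1010]
Total output x = L · d:
  x_0 = 1.1250·84 + 0.1157·86 + 0.0378·21 + 0.1366·48 + 0.1318·72 + 0.1069·92 + 0.0715·78 = 136.7033
  x_1 = 0.1316·84 + 1.1650·86 + 0.0546·21 + 0.1662·48 + 0.1143·72 + 0.1251·92 + 0.1214·78 = 149.5675
  x_2 = 0.0625·84 + 0.0527·86 + 1.0602·21 + 0.0544·48 + 0.1257·72 + 0.1364·92 + 0.0510·78 = 60.2346
  x_3 = 0.0423·84 + 0.0422·86 + 0.1022·21 + 1.0707·48 + 0.1398·72 + 0.0993·92 + 0.0606·78 = 84.6421
  x_4 = 0.0841·84 + 0.1433·86 + 0.0606·21 + 0.1669·48 + 1.1116·72 + 0.1395·92 + 0.0430·78 = 124.8924
  x_5 = 0.0284·84 + 0.0550·86 + 0.0638·21 + 0.1430·48 + 0.0684·72 + 1.0826·92 + 0.0615·78 = 124.6396
  x_6 = 0.0525·84 + 0.1270·86 + 0.0783·21 + 0.1136·48 + 0.1621·72 + 0.0782·92 + 1.1010·78 = 127.1689
Output multipliers (column sums of L):
  Electronics: 1.5263
  Healthcare: 1.7008
  Finance: 1.4575
  Textiles: 1.8513
  Agriculture: 1.8538
  Energy: 1.7680
  Manufacturing: 1.5098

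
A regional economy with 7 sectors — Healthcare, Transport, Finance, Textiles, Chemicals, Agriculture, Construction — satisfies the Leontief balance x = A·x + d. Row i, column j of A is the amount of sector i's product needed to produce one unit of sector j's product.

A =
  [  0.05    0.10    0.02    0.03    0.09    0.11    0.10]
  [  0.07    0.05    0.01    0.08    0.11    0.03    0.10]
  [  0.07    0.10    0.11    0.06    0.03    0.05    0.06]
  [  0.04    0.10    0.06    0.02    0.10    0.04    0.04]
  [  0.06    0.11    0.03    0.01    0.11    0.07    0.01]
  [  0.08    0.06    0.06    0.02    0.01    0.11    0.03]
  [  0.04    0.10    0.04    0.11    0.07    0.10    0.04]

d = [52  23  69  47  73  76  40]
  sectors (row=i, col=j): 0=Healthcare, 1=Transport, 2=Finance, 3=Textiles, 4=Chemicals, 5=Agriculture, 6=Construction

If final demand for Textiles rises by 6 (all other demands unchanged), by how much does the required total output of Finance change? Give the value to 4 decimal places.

Form M = I − A:
  [  0.95   -0.10   -0.02   -0.03   -0.09   -0.11   -0.10]
  [ -0.07    0.95   -0.01   -0.08   -0.11   -0.03   -0.10]
  [ -0.07   -0.10    0.89   -0.06   -0.03   -0.05   -0.06]
  [ -0.04   -0.10   -0.06    0.98   -0.10   -0.04   -0.04]
  [ -0.06   -0.11   -0.03   -0.01    0.89   -0.07   -0.01]
  [ -0.08   -0.06   -0.06   -0.02   -0.01    0.89   -0.03]
  [ -0.04   -0.10   -0.04   -0.11   -0.07   -0.10    0.96]
Leontief inverse L = M⁻¹:
  [  1.1037    0.1746    0.0555    0.0731    0.1568    0.1775    0.1469]
  [  0.1154    1.1225    0.0414    0.1172    0.1771    0.0895    0.1411]
  [  0.1220    0.1746    1.1510    0.1042    0.0944    0.1103    0.1116]
  [  0.0837    0.1614    0.0896    1.0540    0.1571    0.0895    0.0795]
  [  0.1043    0.1692    0.0567    0.0404    1.1668    0.1209    0.0496]
  [  0.1214    0.1145    0.0907    0.0506    0.0537    1.1618    0.0692]
  [  0.0929    0.1742    0.0784    0.1486    0.1376    0.1614    1.0871]
Total output x = L · d:
  x_0 = 1.1037·52 + 0.1746·23 + 0.0555·69 + 0.0731·47 + 0.1568·73 + 0.1775·76 + 0.1469·40 = 99.4933
  x_1 = 0.1154·52 + 1.1225·23 + 0.0414·69 + 0.1172·47 + 0.1771·73 + 0.0895·76 + 0.1411·40 = 65.5473
  x_2 = 0.1220·52 + 0.1746·23 + 1.1510·69 + 0.1042·47 + 0.0944·73 + 0.1103·76 + 0.1116·40 = 114.4134
  x_3 = 0.0837·52 + 0.1614·23 + 0.0896·69 + 1.0540·47 + 0.1571·73 + 0.0895·76 + 0.0795·40 = 85.2357
  x_4 = 0.1043·52 + 0.1692·23 + 0.0567·69 + 0.0404·47 + 1.1668·73 + 0.1209·76 + 0.0496·40 = 111.4773
  x_5 = 0.1214·52 + 0.1145·23 + 0.0907·69 + 0.0506·47 + 0.0537·73 + 1.1618·76 + 0.0692·40 = 112.5702
  x_6 = 0.0929·52 + 0.1742·23 + 0.0784·69 + 0.1486·47 + 0.1376·73 + 0.1614·76 + 1.0871·40 = 87.0285
Δx_2 = L[2,3] · Δd_3 = 0.1042 · 6 = 0.6252

0.6252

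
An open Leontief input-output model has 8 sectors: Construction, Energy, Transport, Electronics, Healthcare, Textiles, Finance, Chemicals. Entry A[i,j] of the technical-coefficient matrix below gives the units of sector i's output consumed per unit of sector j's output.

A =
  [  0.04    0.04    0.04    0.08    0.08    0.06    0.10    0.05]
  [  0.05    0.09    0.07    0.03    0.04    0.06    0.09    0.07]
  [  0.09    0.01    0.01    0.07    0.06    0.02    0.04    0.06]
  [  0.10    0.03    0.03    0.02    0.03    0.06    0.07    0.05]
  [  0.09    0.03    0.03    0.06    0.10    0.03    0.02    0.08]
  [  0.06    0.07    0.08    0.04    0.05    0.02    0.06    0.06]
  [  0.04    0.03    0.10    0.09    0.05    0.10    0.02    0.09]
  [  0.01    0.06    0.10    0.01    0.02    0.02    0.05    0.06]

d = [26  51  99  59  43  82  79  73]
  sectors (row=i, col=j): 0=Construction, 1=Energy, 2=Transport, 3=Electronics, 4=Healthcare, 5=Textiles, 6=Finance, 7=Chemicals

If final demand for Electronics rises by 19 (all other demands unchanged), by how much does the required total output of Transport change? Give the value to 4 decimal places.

Form M = I − A:
  [  0.96   -0.04   -0.04   -0.08   -0.08   -0.06   -0.10   -0.05]
  [ -0.05    0.91   -0.07   -0.03   -0.04   -0.06   -0.09   -0.07]
  [ -0.09   -0.01    0.99   -0.07   -0.06   -0.02   -0.04   -0.06]
  [ -0.10   -0.03   -0.03    0.98   -0.03   -0.06   -0.07   -0.05]
  [ -0.09   -0.03   -0.03   -0.06    0.90   -0.03   -0.02   -0.08]
  [ -0.06   -0.07   -0.08   -0.04   -0.05    0.98   -0.06   -0.06]
  [ -0.04   -0.03   -0.10   -0.09   -0.05   -0.10    0.98   -0.09]
  [ -0.01   -0.06   -0.10   -0.01   -0.02   -0.02   -0.05    0.94]
Leontief inverse L = M⁻¹:
  [  1.0926    0.0770    0.0910    0.1244    0.1269    0.1020    0.1455    0.1075]
  [  0.1000    1.1309    0.1242    0.0752    0.0862    0.1019    0.1391    0.1286]
  [  0.1269    0.0366    1.0457    0.1021    0.0953    0.0504    0.0764    0.1003]
  [  0.1380    0.0611    0.0723    1.0578    0.0685    0.0937    0.1102    0.0951]
  [  0.1355    0.0632    0.0722    0.0979    1.1440    0.0638    0.0634    0.1292]
  [  0.1054    0.1036    0.1237    0.0799    0.0918    1.0562    0.1032    0.1106]
  [  0.0949    0.0687    0.1494    0.1317    0.0961    0.1362    1.0697    0.1460]
  [  0.0431    0.0847    0.1330    0.0390    0.0491    0.0450    0.0802    1.0977]
Total output x = L · d:
  x_0 = 1.0926·26 + 0.0770·51 + 0.0910·99 + 0.1244·59 + 0.1269·43 + 0.1020·82 + 0.1455·79 + 0.1075·73 = 81.8560
  x_1 = 0.1000·26 + 1.1309·51 + 0.1242·99 + 0.0752·59 + 0.0862·43 + 0.1019·82 + 0.1391·79 + 0.1286·73 = 109.4401
  x_2 = 0.1269·26 + 0.0366·51 + 1.0457·99 + 0.1021·59 + 0.0953·43 + 0.0504·82 + 0.0764·79 + 0.1003·73 = 136.3019
  x_3 = 0.1380·26 + 0.0611·51 + 0.0723·99 + 1.0578·59 + 0.0685·43 + 0.0937·82 + 0.1102·79 + 0.0951·73 = 102.5599
  x_4 = 0.1355·26 + 0.0632·51 + 0.0722·99 + 0.0979·59 + 1.1440·43 + 0.0638·82 + 0.0634·79 + 0.1292·73 = 88.5342
  x_5 = 0.1054·26 + 0.1036·51 + 0.1237·99 + 0.0799·59 + 0.0918·43 + 1.0562·82 + 0.1032·79 + 0.1106·73 = 131.7714
  x_6 = 0.0949·26 + 0.0687·51 + 0.1494·99 + 0.1317·59 + 0.0961·43 + 0.1362·82 + 1.0697·79 + 0.1460·73 = 138.9885
  x_7 = 0.0431·26 + 0.0847·51 + 0.1330·99 + 0.0390·59 + 0.0491·43 + 0.0450·82 + 0.0802·79 + 1.0977·73 = 113.1876
Δx_2 = L[2,3] · Δd_3 = 0.1021 · 19 = 1.9400

1.9400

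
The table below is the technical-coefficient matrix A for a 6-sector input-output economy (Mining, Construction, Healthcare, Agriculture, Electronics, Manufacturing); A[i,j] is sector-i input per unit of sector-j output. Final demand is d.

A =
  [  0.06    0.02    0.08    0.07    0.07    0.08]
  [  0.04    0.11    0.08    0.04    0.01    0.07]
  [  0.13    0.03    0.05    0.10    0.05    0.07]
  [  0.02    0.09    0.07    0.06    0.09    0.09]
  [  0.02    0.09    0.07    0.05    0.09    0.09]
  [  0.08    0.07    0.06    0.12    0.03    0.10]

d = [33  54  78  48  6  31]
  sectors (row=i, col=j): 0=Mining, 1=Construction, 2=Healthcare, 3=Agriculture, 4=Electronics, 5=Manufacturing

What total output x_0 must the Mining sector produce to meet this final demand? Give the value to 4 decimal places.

59.9376

Form M = I − A:
  [  0.94   -0.02   -0.08   -0.07   -0.07   -0.08]
  [ -0.04    0.89   -0.08   -0.04   -0.01   -0.07]
  [ -0.13   -0.03    0.95   -0.10   -0.05   -0.07]
  [ -0.02   -0.09   -0.07    0.94   -0.09   -0.09]
  [ -0.02   -0.09   -0.07   -0.05    0.91   -0.09]
  [ -0.08   -0.07   -0.06   -0.12   -0.03    0.90]
Leontief inverse L = M⁻¹:
  [  1.0999    0.0627    0.1233    0.1207    0.1085    0.1352]
  [  0.0782    1.1510    0.1200    0.0846    0.0375    0.1180]
  [  0.1719    0.0765    1.1002    0.1549    0.0942    0.1317]
  [  0.0615    0.1426    0.1181    1.1130    0.1278    0.1498]
  [  0.0609    0.1412    0.1169    0.1018    1.1265    0.1483]
  [  0.1256    0.1239    0.1133    0.1794    0.0734    1.1660]
Total output x = L · d:
  x_0 = 1.0999·33 + 0.0627·54 + 0.1233·78 + 0.1207·48 + 0.1085·6 + 0.1352·31 = 59.9376
  x_1 = 0.0782·33 + 1.1510·54 + 0.1200·78 + 0.0846·48 + 0.0375·6 + 0.1180·31 = 82.0405
  x_2 = 0.1719·33 + 0.0765·54 + 1.1002·78 + 0.1549·48 + 0.0942·6 + 0.1317·31 = 107.7070
  x_3 = 0.0615·33 + 0.1426·54 + 0.1181·78 + 1.1130·48 + 0.1278·6 + 0.1498·31 = 77.7767
  x_4 = 0.0609·33 + 0.1412·54 + 0.1169·78 + 0.1018·48 + 1.1265·6 + 0.1483·31 = 34.9990
  x_5 = 0.1256·33 + 0.1239·54 + 0.1133·78 + 0.1794·48 + 0.0734·6 + 1.1660·31 = 64.8705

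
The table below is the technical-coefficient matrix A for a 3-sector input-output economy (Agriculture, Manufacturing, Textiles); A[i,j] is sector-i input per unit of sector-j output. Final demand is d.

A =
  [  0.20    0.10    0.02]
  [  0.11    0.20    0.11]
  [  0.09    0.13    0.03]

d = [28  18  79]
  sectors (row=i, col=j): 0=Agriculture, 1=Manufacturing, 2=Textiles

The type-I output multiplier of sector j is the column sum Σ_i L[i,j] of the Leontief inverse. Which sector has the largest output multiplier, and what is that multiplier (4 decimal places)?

Manufacturing (1.6558)

Form M = I − A:
  [  0.80   -0.10   -0.02]
  [ -0.11    0.80   -0.11]
  [ -0.09   -0.13    0.97]
Leontief inverse L = M⁻¹:
  [  1.2781    0.1671    0.0453]
  [  0.1956    1.2990    0.1513]
  [  0.1448    0.1896    1.0554]
Total output x = L · d:
  x_0 = 1.2781·28 + 0.1671·18 + 0.0453·79 = 42.3733
  x_1 = 0.1956·28 + 1.2990·18 + 0.1513·79 = 40.8176
  x_2 = 0.1448·28 + 0.1896·18 + 1.0554·79 = 90.8452
Output multipliers (column sums of L):
  Agriculture: 1.6185
  Manufacturing: 1.6558
  Textiles: 1.2521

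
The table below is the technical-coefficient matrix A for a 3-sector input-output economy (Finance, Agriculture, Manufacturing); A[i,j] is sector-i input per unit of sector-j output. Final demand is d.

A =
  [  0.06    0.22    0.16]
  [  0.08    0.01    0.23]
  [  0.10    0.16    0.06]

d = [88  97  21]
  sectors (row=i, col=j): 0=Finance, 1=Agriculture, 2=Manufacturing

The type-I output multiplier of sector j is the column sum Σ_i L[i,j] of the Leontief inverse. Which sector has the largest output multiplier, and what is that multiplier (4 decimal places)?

Form M = I − A:
  [  0.94   -0.22   -0.16]
  [ -0.08    0.99   -0.23]
  [ -0.10   -0.16    0.94]
Leontief inverse L = M⁻¹:
  [  1.1163    0.2903    0.2610]
  [  0.1226    1.0836    0.2860]
  [  0.1396    0.2153    1.1403]
Total output x = L · d:
  x_0 = 1.1163·88 + 0.2903·97 + 0.2610·21 = 131.8707
  x_1 = 0.1226·88 + 1.0836·97 + 0.2860·21 = 121.9061
  x_2 = 0.1396·88 + 0.2153·97 + 1.1403·21 = 57.1192
Output multipliers (column sums of L):
  Finance: 1.3786
  Agriculture: 1.5891
  Manufacturing: 1.6873

Manufacturing (1.6873)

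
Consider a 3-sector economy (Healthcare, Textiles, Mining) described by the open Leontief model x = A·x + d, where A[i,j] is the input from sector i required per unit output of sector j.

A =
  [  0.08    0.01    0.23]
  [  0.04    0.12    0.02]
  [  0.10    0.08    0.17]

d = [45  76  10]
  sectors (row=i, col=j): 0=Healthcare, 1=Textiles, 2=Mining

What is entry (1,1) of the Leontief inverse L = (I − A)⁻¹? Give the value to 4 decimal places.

Form M = I − A:
  [  0.92   -0.01   -0.23]
  [ -0.04    0.88   -0.02]
  [ -0.10   -0.08    0.83]
Leontief inverse L = M⁻¹:
  [  1.1227    0.0411    0.3121]
  [  0.0542    1.1408    0.0425]
  [  0.1405    0.1149    1.2465]
Total output x = L · d:
  x_0 = 1.1227·45 + 0.0411·76 + 0.3121·10 = 56.7668
  x_1 = 0.0542·45 + 1.1408·76 + 0.0425·10 = 89.5694
  x_2 = 0.1405·45 + 0.1149·76 + 1.2465·10 = 27.5208

L[1,1] = 1.1408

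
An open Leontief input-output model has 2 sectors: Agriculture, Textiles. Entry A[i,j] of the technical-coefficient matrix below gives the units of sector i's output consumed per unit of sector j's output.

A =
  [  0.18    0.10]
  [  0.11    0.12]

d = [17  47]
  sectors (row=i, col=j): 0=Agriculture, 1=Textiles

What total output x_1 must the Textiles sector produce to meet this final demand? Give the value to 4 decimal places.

Form M = I − A:
  [  0.82   -0.10]
  [ -0.11    0.88]
Leontief inverse L = M⁻¹:
  [  1.2384    0.1407]
  [  0.1548    1.1540]
Total output x = L · d:
  x_0 = 1.2384·17 + 0.1407·47 = 27.6668
  x_1 = 0.1548·17 + 1.1540·47 = 56.8674

56.8674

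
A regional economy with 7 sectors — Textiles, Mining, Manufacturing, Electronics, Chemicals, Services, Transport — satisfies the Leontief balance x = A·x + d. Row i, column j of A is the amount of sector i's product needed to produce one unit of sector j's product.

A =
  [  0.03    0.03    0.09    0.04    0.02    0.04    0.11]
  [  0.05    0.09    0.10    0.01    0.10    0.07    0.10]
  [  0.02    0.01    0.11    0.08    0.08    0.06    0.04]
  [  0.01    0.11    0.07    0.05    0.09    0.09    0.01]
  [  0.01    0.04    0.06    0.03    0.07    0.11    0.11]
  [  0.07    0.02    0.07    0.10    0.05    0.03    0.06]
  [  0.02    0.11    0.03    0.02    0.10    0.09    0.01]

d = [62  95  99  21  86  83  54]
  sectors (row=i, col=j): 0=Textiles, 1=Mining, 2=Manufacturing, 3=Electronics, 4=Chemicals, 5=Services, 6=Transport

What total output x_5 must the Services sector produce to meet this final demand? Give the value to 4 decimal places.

129.5318

Form M = I − A:
  [  0.97   -0.03   -0.09   -0.04   -0.02   -0.04   -0.11]
  [ -0.05    0.91   -0.10   -0.01   -0.10   -0.07   -0.10]
  [ -0.02   -0.01    0.89   -0.08   -0.08   -0.06   -0.04]
  [ -0.01   -0.11   -0.07    0.95   -0.09   -0.09   -0.01]
  [ -0.01   -0.04   -0.06   -0.03    0.93   -0.11   -0.11]
  [ -0.07   -0.02   -0.07   -0.10   -0.05    0.97   -0.06]
  [ -0.02   -0.11   -0.03   -0.02   -0.10   -0.09    0.99]
Leontief inverse L = M⁻¹:
  [  1.0475    0.0665    0.1348    0.0701    0.0678    0.0837    0.1419]
  [  0.0774    1.1390    0.1671    0.0521    0.1677    0.1342    0.1577]
  [  0.0384    0.0459    1.1620    0.1173    0.1314    0.1098    0.0783]
  [  0.0348    0.1510    0.1293    1.0876    0.1476    0.1436    0.0604]
  [  0.0337    0.0820    0.1117    0.0675    1.1260    0.1623    0.1522]
  [  0.0879    0.0604    0.1212    0.1334    0.1004    1.0793    0.0987]
  [  0.0430    0.1461    0.0814    0.0517    0.1498    0.1373    1.0584]
Total output x = L · d:
  x_0 = 1.0475·62 + 0.0665·95 + 0.1348·99 + 0.0701·21 + 0.0678·86 + 0.0837·83 + 0.1419·54 = 106.5203
  x_1 = 0.0774·62 + 1.1390·95 + 0.1671·99 + 0.0521·21 + 0.1677·86 + 0.1342·83 + 0.1577·54 = 164.7067
  x_2 = 0.0384·62 + 0.0459·95 + 1.1620·99 + 0.1173·21 + 0.1314·86 + 0.1098·83 + 0.0783·54 = 148.8835
  x_3 = 0.0348·62 + 0.1510·95 + 0.1293·99 + 1.0876·21 + 0.1476·86 + 0.1436·83 + 0.0604·54 = 80.0140
  x_4 = 0.0337·62 + 0.0820·95 + 0.1117·99 + 0.0675·21 + 1.1260·86 + 0.1623·83 + 0.1522·54 = 140.8817
  x_5 = 0.0879·62 + 0.0604·95 + 0.1212·99 + 0.1334·21 + 0.1004·86 + 1.0793·83 + 0.0987·54 = 129.5318
  x_6 = 0.0430·62 + 0.1461·95 + 0.0814·99 + 0.0517·21 + 0.1498·86 + 0.1373·83 + 1.0584·54 = 107.1323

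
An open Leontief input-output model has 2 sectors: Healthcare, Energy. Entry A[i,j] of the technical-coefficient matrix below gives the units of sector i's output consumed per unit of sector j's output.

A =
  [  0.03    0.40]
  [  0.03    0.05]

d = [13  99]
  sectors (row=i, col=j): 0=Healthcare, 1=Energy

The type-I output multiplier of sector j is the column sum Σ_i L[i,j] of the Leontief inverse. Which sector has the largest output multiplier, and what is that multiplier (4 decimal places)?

Form M = I − A:
  [  0.97   -0.40]
  [ -0.03    0.95]
Leontief inverse L = M⁻¹:
  [  1.0445    0.4398]
  [  0.0330    1.0665]
Total output x = L · d:
  x_0 = 1.0445·13 + 0.4398·99 = 57.1193
  x_1 = 0.0330·13 + 1.0665·99 = 106.0143
Output multipliers (column sums of L):
  Healthcare: 1.0775
  Energy: 1.5063

Energy (1.5063)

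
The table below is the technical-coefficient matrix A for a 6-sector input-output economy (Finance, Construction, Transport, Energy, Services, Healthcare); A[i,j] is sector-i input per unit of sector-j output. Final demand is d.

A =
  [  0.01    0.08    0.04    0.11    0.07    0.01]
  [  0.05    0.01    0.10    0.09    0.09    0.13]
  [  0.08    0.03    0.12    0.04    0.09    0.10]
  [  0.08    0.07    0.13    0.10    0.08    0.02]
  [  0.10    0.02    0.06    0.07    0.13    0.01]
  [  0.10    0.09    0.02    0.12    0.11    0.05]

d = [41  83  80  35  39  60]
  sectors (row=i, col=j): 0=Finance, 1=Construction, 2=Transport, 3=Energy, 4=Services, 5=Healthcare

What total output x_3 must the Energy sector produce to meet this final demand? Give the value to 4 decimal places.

Form M = I − A:
  [  0.99   -0.08   -0.04   -0.11   -0.07   -0.01]
  [ -0.05    0.99   -0.10   -0.09   -0.09   -0.13]
  [ -0.08   -0.03    0.88   -0.04   -0.09   -0.10]
  [ -0.08   -0.07   -0.13    0.90   -0.08   -0.02]
  [ -0.10   -0.02   -0.06   -0.07    0.87   -0.01]
  [ -0.10   -0.09   -0.02   -0.12   -0.11    0.95]
Leontief inverse L = M⁻¹:
  [  1.0523    0.1052    0.0926    0.1583    0.1247    0.0399]
  [  0.1140    1.0545    0.1645    0.1624    0.1715    0.1680]
  [  0.1389    0.0708    1.1814    0.1083    0.1683    0.1395]
  [  0.1390    0.1091    0.2037    1.1690    0.1591    0.0641]
  [  0.1462    0.0515    0.1133    0.1257    1.1943    0.0357]
  [  0.1590    0.1322    0.0891    0.1965    0.1913    1.0879]
Total output x = L · d:
  x_0 = 1.0523·41 + 0.1052·83 + 0.0926·80 + 0.1583·35 + 0.1247·39 + 0.0399·60 = 72.0743
  x_1 = 0.1140·41 + 1.0545·83 + 0.1645·80 + 0.1624·35 + 0.1715·39 + 0.1680·60 = 127.8147
  x_2 = 0.1389·41 + 0.0708·83 + 1.1814·80 + 0.1083·35 + 0.1683·39 + 0.1395·60 = 124.8013
  x_3 = 0.1390·41 + 0.1091·83 + 0.2037·80 + 1.1690·35 + 0.1591·39 + 0.0641·60 = 82.0202
  x_4 = 0.1462·41 + 0.0515·83 + 0.1133·80 + 0.1257·35 + 1.1943·39 + 0.0357·60 = 72.4546
  x_5 = 0.1590·41 + 0.1322·83 + 0.0891·80 + 0.1965·35 + 0.1913·39 + 1.0879·60 = 104.2307

82.0202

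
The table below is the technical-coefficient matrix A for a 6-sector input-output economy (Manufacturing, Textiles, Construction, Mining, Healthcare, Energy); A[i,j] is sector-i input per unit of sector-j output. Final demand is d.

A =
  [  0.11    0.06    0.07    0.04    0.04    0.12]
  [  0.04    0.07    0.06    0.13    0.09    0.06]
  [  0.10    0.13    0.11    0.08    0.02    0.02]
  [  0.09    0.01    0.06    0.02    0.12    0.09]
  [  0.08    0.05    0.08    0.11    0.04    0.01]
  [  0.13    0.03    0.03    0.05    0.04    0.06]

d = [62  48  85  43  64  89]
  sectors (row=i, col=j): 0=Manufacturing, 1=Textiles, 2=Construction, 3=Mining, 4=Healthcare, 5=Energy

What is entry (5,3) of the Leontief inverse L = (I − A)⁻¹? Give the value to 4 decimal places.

L[5,3] = 0.0857

Form M = I − A:
  [  0.89   -0.06   -0.07   -0.04   -0.04   -0.12]
  [ -0.04    0.93   -0.06   -0.13   -0.09   -0.06]
  [ -0.10   -0.13    0.89   -0.08   -0.02   -0.02]
  [ -0.09   -0.01   -0.06    0.98   -0.12   -0.09]
  [ -0.08   -0.05   -0.08   -0.11    0.96   -0.01]
  [ -0.13   -0.03   -0.03   -0.05   -0.04    0.94]
Leontief inverse L = M⁻¹:
  [  1.1826    0.1036    0.1189    0.0893    0.0797    0.1695]
  [  0.1088    1.1107    0.1117    0.1818    0.1381    0.1060]
  [  0.1699    0.1816    1.1671    0.1377    0.0686    0.0720]
  [  0.1541    0.0484    0.1052    1.0653    0.1517    0.1286]
  [  0.1380    0.0878    0.1257    0.1513    1.0793    0.0519]
  [  0.1865    0.0619    0.0682    0.0857    0.0716    1.1020]
Total output x = L · d:
  x_0 = 1.1826·62 + 0.1036·48 + 0.1189·85 + 0.0893·43 + 0.0797·64 + 0.1695·89 = 112.4265
  x_1 = 0.1088·62 + 1.1107·48 + 0.1117·85 + 0.1818·43 + 0.1381·64 + 0.1060·89 = 95.6440
  x_2 = 0.1699·62 + 0.1816·48 + 1.1671·85 + 0.1377·43 + 0.0686·64 + 0.0720·89 = 135.1748
  x_3 = 0.1541·62 + 0.0484·48 + 0.1052·85 + 1.0653·43 + 0.1517·64 + 0.1286·89 = 87.7809
  x_4 = 0.1380·62 + 0.0878·48 + 0.1257·85 + 0.1513·43 + 1.0793·64 + 0.0519·89 = 103.6593
  x_5 = 0.1865·62 + 0.0619·48 + 0.0682·85 + 0.0857·43 + 0.0716·64 + 1.1020·89 = 126.6760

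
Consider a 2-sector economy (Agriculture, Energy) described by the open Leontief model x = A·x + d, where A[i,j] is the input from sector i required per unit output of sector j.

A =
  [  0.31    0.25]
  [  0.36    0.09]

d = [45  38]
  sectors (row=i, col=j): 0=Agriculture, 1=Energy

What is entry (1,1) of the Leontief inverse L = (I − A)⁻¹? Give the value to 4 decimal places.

Form M = I − A:
  [  0.69   -0.25]
  [ -0.36    0.91]
Leontief inverse L = M⁻¹:
  [  1.6918    0.4648]
  [  0.6693    1.2828]
Total output x = L · d:
  x_0 = 1.6918·45 + 0.4648·38 = 93.7907
  x_1 = 0.6693·45 + 1.2828·38 = 78.8622

L[1,1] = 1.2828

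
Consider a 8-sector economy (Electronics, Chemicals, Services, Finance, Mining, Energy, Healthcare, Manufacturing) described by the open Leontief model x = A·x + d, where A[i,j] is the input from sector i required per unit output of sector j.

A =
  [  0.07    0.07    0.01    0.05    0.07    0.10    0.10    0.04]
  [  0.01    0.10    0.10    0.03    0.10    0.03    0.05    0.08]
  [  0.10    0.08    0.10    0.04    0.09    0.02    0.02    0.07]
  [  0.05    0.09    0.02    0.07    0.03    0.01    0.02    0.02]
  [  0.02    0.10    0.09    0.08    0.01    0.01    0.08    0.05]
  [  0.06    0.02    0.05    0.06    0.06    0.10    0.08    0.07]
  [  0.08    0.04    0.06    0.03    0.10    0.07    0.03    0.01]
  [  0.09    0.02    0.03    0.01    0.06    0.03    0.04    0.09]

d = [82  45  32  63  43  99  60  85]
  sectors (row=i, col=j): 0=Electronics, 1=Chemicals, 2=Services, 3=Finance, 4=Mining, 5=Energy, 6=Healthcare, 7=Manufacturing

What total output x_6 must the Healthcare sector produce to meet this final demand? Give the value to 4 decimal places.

108.0889

Form M = I − A:
  [  0.93   -0.07   -0.01   -0.05   -0.07   -0.10   -0.10   -0.04]
  [ -0.01    0.90   -0.10   -0.03   -0.10   -0.03   -0.05   -0.08]
  [ -0.10   -0.08    0.90   -0.04   -0.09   -0.02   -0.02   -0.07]
  [ -0.05   -0.09   -0.02    0.93   -0.03   -0.01   -0.02   -0.02]
  [ -0.02   -0.10   -0.09   -0.08    0.99   -0.01   -0.08   -0.05]
  [ -0.06   -0.02   -0.05   -0.06   -0.06    0.90   -0.08   -0.07]
  [ -0.08   -0.04   -0.06   -0.03   -0.10   -0.07    0.97   -0.01]
  [ -0.09   -0.02   -0.03   -0.01   -0.06   -0.03   -0.04    0.91]
Leontief inverse L = M⁻¹:
  [  1.1224    0.1288    0.0632    0.0938    0.1306    0.1477    0.1522    0.0878]
  [  0.0624    1.1638    0.1620    0.0703    0.1604    0.0638    0.0952    0.1338]
  [  0.1561    0.1477    1.1587    0.0837    0.1523    0.0604    0.0720    0.1246]
  [  0.0787    0.1319    0.0533    1.0960    0.0669    0.0327    0.0489    0.0500]
  [  0.0674    0.1557    0.1403    0.1138    1.0666    0.0410    0.1154    0.0930]
  [  0.1159    0.0750    0.0998    0.1023    0.1175    1.1451    0.1290    0.1176]
  [  0.1239    0.0939    0.1076    0.0692    0.1484    0.1071    1.0754    0.0517]
  [  0.1321    0.0615    0.0659    0.0395    0.1029    0.0635    0.0792    1.1275]
Total output x = L · d:
  x_0 = 1.1224·82 + 0.1288·45 + 0.0632·32 + 0.0938·63 + 0.1306·43 + 0.1477·99 + 0.1522·60 + 0.0878·85 = 142.5949
  x_1 = 0.0624·82 + 1.1638·45 + 0.1620·32 + 0.0703·63 + 0.1604·43 + 0.0638·99 + 0.0952·60 + 0.1338·85 = 97.4007
  x_2 = 0.1561·82 + 0.1477·45 + 1.1587·32 + 0.0837·63 + 0.1523·43 + 0.0604·99 + 0.0720·60 + 0.1246·85 = 89.2370
  x_3 = 0.0787·82 + 0.1319·45 + 0.0533·32 + 1.0960·63 + 0.0669·43 + 0.0327·99 + 0.0489·60 + 0.0500·85 = 96.4377
  x_4 = 0.0674·82 + 0.1557·45 + 0.1403·32 + 0.1138·63 + 1.0666·43 + 0.0410·99 + 0.1154·60 + 0.0930·85 = 88.9363
  x_5 = 0.1159·82 + 0.0750·45 + 0.0998·32 + 0.1023·63 + 0.1175·43 + 1.1451·99 + 0.1290·60 + 0.1176·85 = 158.6666
  x_6 = 0.1239·82 + 0.0939·45 + 0.1076·32 + 0.0692·63 + 0.1484·43 + 0.1071·99 + 1.0754·60 + 0.0517·85 = 108.0889
  x_7 = 0.1321·82 + 0.0615·45 + 0.0659·32 + 0.0395·63 + 0.1029·43 + 0.0635·99 + 0.0792·60 + 1.1275·85 = 129.4976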